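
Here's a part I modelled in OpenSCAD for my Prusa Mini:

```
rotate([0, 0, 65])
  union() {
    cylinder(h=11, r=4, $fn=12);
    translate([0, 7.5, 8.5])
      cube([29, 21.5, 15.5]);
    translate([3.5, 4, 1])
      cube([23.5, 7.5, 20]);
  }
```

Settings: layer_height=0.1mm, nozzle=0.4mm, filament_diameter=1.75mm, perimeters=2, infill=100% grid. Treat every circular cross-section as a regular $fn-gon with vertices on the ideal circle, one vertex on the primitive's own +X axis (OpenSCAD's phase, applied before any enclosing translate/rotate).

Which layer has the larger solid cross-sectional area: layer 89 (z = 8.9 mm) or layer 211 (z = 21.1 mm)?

layer 89 (z = 8.9 mm)

Layer 89 (z = 8.9): the cylinder: section is a regular 12-gon, circumradius r=4 (area = (12/2)·4.000²·sin(360°/12) = 48.00 mm²); the cube at (0, 7.5) (footprint 29×21.5) is included at this height (area 623.50 mm²); the 23.5×7.5 cube at (3.5, 4) contributes its full rectangle (area 176.25 mm²); Merging all regions: the regions partially overlap — summed areas 847.75 mm² minus the doubly-counted overlap 94.00 mm² gives 753.75 mm² — area = 753.75 mm²; (rotated 65° about Z; rotation is an isometry so areas/perimeters/island counts are preserved). So its area = 753.75 mm². Layer 211 (z = 21.1): the cylinder is absent (z outside [0, 11]); the cube at (0, 7.5) is present — its section is the full 29×21.5 rectangle (area 623.50 mm²); the cube at (3.5, 4) does not reach this height (z outside [1, 21]); Taking the union: only the 29×21.5 cube at (0, 7.5) is present, so the union is just that shape — area = 623.50 mm²; (rotated 65° about Z; rotation is an isometry so areas/perimeters/island counts are preserved). So its area = 623.50 mm². Layer 89 is larger (753.75 vs 623.50 mm²).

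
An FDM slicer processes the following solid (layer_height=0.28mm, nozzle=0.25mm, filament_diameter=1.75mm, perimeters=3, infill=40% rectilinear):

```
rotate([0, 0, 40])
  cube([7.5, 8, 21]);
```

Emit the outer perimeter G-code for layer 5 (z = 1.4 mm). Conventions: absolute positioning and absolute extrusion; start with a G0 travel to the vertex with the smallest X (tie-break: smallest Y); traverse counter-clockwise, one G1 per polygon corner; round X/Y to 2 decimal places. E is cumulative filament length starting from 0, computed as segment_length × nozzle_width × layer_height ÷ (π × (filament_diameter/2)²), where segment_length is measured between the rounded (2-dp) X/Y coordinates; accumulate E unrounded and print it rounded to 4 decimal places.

G0 X-5.14 Y6.13 Z1.40
G1 X0.00 Y0.00 E0.2328
G1 X5.75 Y4.82 E0.4512
G1 X0.60 Y10.95 E0.6842
G1 X-5.14 Y6.13 E0.9023

At z = 1.4 mm: the cube is present — its section is the full 7.5×8 rectangle; (rotated 40° about Z; rotation is an isometry so areas/perimeters/island counts are preserved). The outline is a single polygon with 4 vertices. Extrusion per mm of travel: 0.25 × 0.28 / (π × 0.875²) = 0.029103. Accumulating E over each segment gives final E = 0.9023.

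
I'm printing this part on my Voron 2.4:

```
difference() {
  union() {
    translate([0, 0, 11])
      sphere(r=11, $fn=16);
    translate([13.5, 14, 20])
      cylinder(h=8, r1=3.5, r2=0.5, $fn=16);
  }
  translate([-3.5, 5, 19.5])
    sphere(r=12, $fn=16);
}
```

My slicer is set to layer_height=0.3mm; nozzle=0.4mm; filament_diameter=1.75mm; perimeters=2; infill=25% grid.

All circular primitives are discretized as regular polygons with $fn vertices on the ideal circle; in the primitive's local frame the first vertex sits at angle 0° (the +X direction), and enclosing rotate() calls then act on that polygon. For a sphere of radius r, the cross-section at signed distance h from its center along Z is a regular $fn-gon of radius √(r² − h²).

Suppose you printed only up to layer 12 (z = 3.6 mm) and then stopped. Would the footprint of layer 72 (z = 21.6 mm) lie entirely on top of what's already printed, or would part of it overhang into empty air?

Compare the two slices. At z = 3.6: the r=11 sphere slices to a regular 16-gon of circumradius 8.139 (√(r²−h²) with h=7.4 from center) (area = (16/2)·8.139²·sin(360°/16) = 202.79 mm²); the cone at (13.5, 14) is absent (z outside [20, 28]); Merging all regions: only the r=11 sphere is present, so the union is just that shape — area = 202.79 mm²; the sphere at (-3.5, 5) is absent (|z−center|=15.900 > r=12); Subtracting the remaining from the first: none of the subtracted shapes is present at this height, so that combined region is unchanged — area = 202.79 mm². At z = 21.6: the r=11 sphere slices to a regular 16-gon of circumradius 2.939 (√(r²−h²) with h=10.6 from center) (area = (16/2)·2.939²·sin(360°/16) = 26.45 mm²); the cone at (13.5, 14): at t=0.200 of its height the radius interpolates to r₁+(r₂−r₁)t = 2.900, giving a regular 16-gon of that circumradius (area = (16/2)·2.900²·sin(360°/16) = 25.75 mm²); Merging all regions: the 2 present regions are separate (no shared area or edge), so areas and boundary lengths simply add and each stays a separate island — area = 52.20 mm²; the r=12 sphere at (-3.5, 5) slices to a regular 16-gon of circumradius 11.815 (√(r²−h²) with h=2.1 from center) (area = (16/2)·11.815²·sin(360°/16) = 427.35 mm²); Subtracting the remaining from the first: starting from that combined region (52.20 mm²), the r=12 sphere at (-3.5, 5) partially overlaps it — only the 26.45 mm² overlap (of its 427.35 mm²) is removed, clipping the outline — area = 25.75 mm². Checking containment: at z = 21.6 the cross-section extends beyond the z = 3.6 cross-section by about 25.75 mm².

part overhangs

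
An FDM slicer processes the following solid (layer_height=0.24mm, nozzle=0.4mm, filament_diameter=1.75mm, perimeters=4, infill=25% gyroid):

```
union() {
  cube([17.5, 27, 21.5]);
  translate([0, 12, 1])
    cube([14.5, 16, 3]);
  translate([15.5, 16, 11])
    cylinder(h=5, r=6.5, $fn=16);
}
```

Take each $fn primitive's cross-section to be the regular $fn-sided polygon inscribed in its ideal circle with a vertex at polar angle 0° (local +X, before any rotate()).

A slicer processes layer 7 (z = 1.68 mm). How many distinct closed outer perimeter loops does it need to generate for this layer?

1

At z = 1.68 mm: the cube is present — its section is the full 17.5×27 rectangle; the cube at (0, 12) is present — its section is the full 14.5×16 rectangle; the cylinder at (15.5, 16) is absent (z outside [11, 16]); Combining (union): the regions partially overlap (shared area 217.50 mm²), so overlapping operands fuse into one piece — 1 connected region. The result has 1 disconnected region.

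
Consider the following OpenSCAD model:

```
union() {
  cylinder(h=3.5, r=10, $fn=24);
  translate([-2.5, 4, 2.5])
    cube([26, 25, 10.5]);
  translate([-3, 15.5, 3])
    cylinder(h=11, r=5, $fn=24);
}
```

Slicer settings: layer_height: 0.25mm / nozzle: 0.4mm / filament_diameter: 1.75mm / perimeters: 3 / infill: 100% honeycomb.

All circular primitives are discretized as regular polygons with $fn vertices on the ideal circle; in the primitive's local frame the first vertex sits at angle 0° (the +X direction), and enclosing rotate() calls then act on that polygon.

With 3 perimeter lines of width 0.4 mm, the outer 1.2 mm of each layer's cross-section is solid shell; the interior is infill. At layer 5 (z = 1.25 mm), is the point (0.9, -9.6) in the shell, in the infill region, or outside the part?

At z = 1.25 mm: the cylinder: section is a regular 24-gon, circumradius r=10; the cube at (-2.5, 4) is absent (z outside [2.5, 13]); the cylinder at (-3, 15.5) is absent (z outside [3, 14]); Combining (union): only the r=10 cylinder is present, so the union is just that shape — 1 connected region. Overall, the cross-section is a single solid region. The nearest boundary edge runs (-0.00, -10.00)→(2.59, -9.66); distance from the point to it = 0.28 mm. The point is inside the cross-section, 0.28 mm from the nearest boundary — within the 1.2 mm shell band (3 × 0.4).

shell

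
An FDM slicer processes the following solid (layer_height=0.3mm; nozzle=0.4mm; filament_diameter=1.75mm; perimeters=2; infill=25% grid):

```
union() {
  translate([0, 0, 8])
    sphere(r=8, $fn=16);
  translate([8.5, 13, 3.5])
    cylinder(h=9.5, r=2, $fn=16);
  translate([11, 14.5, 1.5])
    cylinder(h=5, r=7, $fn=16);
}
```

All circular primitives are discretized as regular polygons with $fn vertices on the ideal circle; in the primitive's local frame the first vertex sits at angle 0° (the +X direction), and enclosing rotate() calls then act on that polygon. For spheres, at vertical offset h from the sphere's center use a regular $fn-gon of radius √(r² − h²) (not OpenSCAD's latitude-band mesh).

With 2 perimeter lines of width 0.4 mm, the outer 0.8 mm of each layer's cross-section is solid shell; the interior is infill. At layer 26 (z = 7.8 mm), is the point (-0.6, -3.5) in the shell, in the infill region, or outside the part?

infill

At z = 7.8 mm: the r=8 sphere slices to a regular 16-gon of circumradius 7.997 (√(r²−h²) with h=0.2 from center); the r=2 cylinder at (8.5, 13) gives a regular 16-gon of circumradius 2 (constant along its height); the cylinder at (11, 14.5) does not reach this height (z outside [1.5, 6.5]); Combining (union): the 2 present regions are separate (no shared area or edge), so areas and boundary lengths simply add and each stays a separate island — 2 connected regions. Overall, the cross-section has 2 separate islands. The nearest boundary edge runs (-0.00, -8.00)→(-3.06, -7.39); distance from the point to it = 4.29 mm. (Shell/infill is judged within the island containing the point — the largest one.) The point is inside the cross-section and 4.29 mm from the nearest boundary — more than the 0.8 mm shell width (2 × 0.4), so it's in the infill interior.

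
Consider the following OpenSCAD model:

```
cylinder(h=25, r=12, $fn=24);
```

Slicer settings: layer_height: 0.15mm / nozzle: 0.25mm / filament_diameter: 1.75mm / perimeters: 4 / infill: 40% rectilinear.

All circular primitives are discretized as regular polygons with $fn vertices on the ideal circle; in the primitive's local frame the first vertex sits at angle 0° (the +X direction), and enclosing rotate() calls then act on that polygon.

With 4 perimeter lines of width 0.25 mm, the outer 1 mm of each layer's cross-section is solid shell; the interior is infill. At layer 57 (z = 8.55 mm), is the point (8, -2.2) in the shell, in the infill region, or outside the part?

infill

At z = 8.55 mm: the r=12 cylinder contributes a regular 24-gon of circumradius 12. Overall, the cross-section is a single solid region. The nearest boundary edge runs (10.39, -6.00)→(11.59, -3.11); distance from the point to it = 3.66 mm. The point is inside the cross-section and 3.66 mm from the nearest boundary — more than the 1 mm shell width (4 × 0.25), so it's in the infill interior.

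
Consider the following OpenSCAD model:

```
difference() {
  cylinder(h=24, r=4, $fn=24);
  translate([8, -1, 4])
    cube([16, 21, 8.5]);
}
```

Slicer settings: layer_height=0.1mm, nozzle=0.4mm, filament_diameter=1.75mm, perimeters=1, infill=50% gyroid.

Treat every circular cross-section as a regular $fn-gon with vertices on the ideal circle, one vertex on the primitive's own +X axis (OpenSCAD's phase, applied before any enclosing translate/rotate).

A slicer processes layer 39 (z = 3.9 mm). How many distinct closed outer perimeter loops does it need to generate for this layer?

At z = 3.9 mm: the r=4 cylinder gives a regular 24-gon of circumradius 4 (constant along its height); the cube at (8, -1) does not reach this height (z outside [4, 12.5]); Taking the first minus the rest: none of the subtracted shapes is present at this height, so the r=4 cylinder is unchanged — 1 connected region. The result has 1 disconnected region.

1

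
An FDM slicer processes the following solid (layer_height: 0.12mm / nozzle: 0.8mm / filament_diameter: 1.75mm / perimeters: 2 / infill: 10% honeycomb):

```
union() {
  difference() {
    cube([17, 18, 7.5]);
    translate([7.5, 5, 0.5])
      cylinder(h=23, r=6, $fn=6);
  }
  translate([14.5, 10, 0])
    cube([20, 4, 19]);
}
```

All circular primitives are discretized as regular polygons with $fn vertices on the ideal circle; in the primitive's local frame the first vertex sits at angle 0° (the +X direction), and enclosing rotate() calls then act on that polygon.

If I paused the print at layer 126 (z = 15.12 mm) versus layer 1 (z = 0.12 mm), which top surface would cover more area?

layer 1 (z = 0.12 mm)

Layer 126 (z = 15.12): the cube is absent (z outside [0, 7.5]); the cylinder at (7.5, 5): section is a regular 6-gon, circumradius r=6 (area = (6/2)·6.000²·sin(360°/6) = 93.53 mm²); Taking the first minus the rest: the first operand is absent here, so nothing remains; the cube at (14.5, 10) (footprint 20×4) is included at this height (area 80.00 mm²); Taking the union: only the 20×4 cube at (14.5, 10) is present, so the union is just that shape — area = 80.00 mm². So its area = 80.00 mm². Layer 1 (z = 0.12): the cube (footprint 17×18) is included at this height (area 306.00 mm²); the cylinder at (7.5, 5) is absent (z outside [0.5, 23.5]); Subtracting the remaining from the first: none of the subtracted shapes is present at this height, so the 17×18 cube is unchanged — area = 306.00 mm²; the 20×4 cube at (14.5, 10) contributes its full rectangle (area 80.00 mm²); Taking the union: the regions partially overlap — summed areas 386.00 mm² minus the doubly-counted overlap 10.00 mm² gives 376.00 mm² — area = 376.00 mm². So its area = 376.00 mm². Layer 1 is larger (376.00 vs 80.00 mm²).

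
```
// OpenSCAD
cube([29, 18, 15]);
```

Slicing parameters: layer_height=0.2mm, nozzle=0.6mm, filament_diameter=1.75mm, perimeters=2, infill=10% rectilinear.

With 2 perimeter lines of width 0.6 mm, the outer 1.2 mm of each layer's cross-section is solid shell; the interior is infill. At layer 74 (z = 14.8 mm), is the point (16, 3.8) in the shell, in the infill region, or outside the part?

infill

At z = 14.8 mm: the 29×18 cube contributes its full rectangle. Overall, the cross-section is a single solid region. The nearest boundary edge runs (0.00, 0.00)→(29.00, 0.00); distance from the point to it = 3.80 mm. The point is inside the cross-section and 3.80 mm from the nearest boundary — more than the 1.2 mm shell width (2 × 0.6), so it's in the infill interior.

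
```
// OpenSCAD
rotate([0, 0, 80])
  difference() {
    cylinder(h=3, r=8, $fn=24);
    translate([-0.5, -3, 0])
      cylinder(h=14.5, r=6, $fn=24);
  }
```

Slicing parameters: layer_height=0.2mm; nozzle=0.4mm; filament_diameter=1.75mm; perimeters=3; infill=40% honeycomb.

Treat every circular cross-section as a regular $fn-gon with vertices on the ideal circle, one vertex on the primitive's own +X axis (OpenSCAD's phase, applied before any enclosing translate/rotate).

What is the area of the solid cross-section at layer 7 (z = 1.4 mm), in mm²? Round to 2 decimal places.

At z = 1.4 mm: the r=8 cylinder gives a regular 24-gon of circumradius 8 (constant along its height) (area = (24/2)·8.000²·sin(360°/24) = 198.77 mm²); the r=6 cylinder at (-0.5, -3) contributes a regular 24-gon of circumradius 6 (area = (24/2)·6.000²·sin(360°/24) = 111.81 mm²); After the difference (first − rest): starting from the r=8 cylinder (198.77 mm²), the r=6 cylinder at (-0.5, -3) partially overlaps it — only the 103.69 mm² overlap (of its 111.81 mm²) is removed, clipping the outline — area = 95.09 mm²; (whole slice rotated 80° about Z — lengths, areas and connectivity unchanged). Overall, the cross-section is a single solid region. Net area = 95.09 mm².

95.09 mm²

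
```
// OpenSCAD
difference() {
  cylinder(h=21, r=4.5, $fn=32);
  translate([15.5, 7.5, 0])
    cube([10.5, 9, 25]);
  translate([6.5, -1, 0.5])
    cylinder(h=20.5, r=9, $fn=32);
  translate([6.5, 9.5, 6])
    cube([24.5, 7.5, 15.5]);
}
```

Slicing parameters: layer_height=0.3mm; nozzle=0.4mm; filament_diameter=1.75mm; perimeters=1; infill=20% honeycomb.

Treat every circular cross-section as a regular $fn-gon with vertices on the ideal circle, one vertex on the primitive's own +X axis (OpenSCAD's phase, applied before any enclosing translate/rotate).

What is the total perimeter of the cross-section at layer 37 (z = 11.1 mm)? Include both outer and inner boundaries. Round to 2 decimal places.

At z = 11.1 mm: the r=4.5 cylinder gives a regular 32-gon of circumradius 4.5 (constant along its height) (perimeter = 2·32·4.500·sin(180°/32) = 28.23 mm); the cube at (15.5, 7.5) (footprint 10.5×9) is included at this height (perimeter 39.00 mm); the cylinder at (6.5, -1): section is a regular 32-gon, circumradius r=9 (perimeter = 2·32·9.000·sin(180°/32) = 56.46 mm); the cube at (6.5, 9.5) (footprint 24.5×7.5) is included at this height (perimeter 64.00 mm); Subtracting the remaining from the first: starting from the r=4.5 cylinder, the 10.5×9 cube at (15.5, 7.5) misses the remaining region (no effect); the r=9 cylinder at (6.5, -1) partially overlaps it — only the 49.45 mm² overlap (of its 252.84 mm²) is removed, clipping the outline; the 24.5×7.5 cube at (6.5, 9.5) misses the remaining region (no effect) — boundary = 20.45 mm. Overall, the cross-section is a single solid region. Total boundary length (outer) = 20.45 mm.

20.45 mm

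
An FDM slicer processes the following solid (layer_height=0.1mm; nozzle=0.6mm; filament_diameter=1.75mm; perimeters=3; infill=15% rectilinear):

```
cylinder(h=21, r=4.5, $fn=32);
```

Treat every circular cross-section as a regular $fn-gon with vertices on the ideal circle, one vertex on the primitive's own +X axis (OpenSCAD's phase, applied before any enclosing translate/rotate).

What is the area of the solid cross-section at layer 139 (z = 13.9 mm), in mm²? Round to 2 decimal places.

63.21 mm²

At z = 13.9 mm: the r=4.5 cylinder contributes a regular 32-gon of circumradius 4.5 (area = (32/2)·4.500²·sin(360°/32) = 63.21 mm²). Overall, the cross-section is a single solid region. Net area = 63.21 mm².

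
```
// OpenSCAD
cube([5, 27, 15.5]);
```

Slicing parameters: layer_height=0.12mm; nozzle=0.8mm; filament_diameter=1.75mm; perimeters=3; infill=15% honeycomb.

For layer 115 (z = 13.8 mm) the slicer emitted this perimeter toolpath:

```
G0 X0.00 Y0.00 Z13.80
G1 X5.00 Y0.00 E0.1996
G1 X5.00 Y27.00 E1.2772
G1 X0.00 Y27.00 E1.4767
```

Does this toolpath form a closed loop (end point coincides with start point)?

Start point (G0): (0.00, 0.00). End point (last G1): the path does not return to the start — open.

no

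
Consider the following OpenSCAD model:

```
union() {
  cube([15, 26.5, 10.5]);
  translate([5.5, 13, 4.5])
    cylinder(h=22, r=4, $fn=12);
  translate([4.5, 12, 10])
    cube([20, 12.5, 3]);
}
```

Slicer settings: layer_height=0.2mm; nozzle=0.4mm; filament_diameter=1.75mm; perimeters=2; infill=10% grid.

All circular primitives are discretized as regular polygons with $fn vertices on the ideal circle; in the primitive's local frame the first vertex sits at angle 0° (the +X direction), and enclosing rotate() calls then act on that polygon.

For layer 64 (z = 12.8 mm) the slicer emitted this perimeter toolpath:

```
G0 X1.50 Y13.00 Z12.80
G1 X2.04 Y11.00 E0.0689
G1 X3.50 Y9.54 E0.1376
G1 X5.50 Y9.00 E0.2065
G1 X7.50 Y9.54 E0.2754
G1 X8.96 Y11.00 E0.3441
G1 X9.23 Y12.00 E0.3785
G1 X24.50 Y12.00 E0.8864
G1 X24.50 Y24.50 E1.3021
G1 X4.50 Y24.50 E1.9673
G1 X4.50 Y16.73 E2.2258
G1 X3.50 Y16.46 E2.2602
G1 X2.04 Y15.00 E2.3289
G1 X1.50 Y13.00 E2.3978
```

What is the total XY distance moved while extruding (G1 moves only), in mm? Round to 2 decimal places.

Sum the Euclidean lengths of each G1 segment: total = 72.09 mm.

72.09 mm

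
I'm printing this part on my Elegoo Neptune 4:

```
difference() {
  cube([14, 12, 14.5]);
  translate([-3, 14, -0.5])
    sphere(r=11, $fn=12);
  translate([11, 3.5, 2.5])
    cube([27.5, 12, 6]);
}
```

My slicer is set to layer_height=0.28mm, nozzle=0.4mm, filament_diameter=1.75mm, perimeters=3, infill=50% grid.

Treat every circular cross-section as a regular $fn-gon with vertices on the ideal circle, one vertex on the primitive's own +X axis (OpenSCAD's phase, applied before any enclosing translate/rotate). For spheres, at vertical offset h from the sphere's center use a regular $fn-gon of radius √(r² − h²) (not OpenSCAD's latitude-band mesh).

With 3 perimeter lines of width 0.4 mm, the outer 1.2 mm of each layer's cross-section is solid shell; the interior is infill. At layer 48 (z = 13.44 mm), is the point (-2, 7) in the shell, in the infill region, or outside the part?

outside

At z = 13.44 mm: the cube (footprint 14×12) is included at this height; the sphere at (-3, 14) is not intersected at this z (|z−center|=13.940 > r=11); the cube at (11, 3.5) is not intersected at this z (z outside [2.5, 8.5]); After the difference (first − rest): none of the subtracted shapes is present at this height, so the 14×12 cube is unchanged — 1 connected region. Overall, the cross-section is a single solid region. The nearest boundary edge runs (0.00, 12.00)→(0.00, 0.00); distance from the point to it = 2.00 mm. The point is not inside any of the regions above, so it lies outside the cross-section (2.00 mm from the nearest boundary).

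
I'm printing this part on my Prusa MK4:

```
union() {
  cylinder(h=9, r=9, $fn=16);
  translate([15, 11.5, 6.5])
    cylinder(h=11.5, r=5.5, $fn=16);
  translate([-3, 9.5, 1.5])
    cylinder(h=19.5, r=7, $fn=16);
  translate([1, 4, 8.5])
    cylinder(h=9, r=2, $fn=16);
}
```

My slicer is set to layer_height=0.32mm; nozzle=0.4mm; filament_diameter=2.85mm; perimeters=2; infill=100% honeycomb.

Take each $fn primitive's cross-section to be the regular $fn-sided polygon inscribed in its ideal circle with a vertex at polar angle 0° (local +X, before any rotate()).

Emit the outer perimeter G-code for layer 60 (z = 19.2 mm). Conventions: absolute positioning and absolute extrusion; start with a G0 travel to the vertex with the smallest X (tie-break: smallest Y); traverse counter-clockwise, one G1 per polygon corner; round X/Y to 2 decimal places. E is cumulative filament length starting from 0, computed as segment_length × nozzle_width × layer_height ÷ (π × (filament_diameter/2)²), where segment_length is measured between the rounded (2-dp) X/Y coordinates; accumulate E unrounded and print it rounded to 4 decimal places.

At z = 19.2 mm: the cylinder is absent (z outside [0, 9]); the cylinder at (15, 11.5) is not intersected at this z (z outside [6.5, 18]); the r=7 cylinder at (-3, 9.5) contributes a regular 16-gon of circumradius 7; the cylinder at (1, 4) is not intersected at this z (z outside [8.5, 17.5]); Combining (union): only the r=7 cylinder at (-3, 9.5) is present, so the union is just that shape — 1 connected region. The outline is a single polygon with 16 vertices. Extrusion per mm of travel: 0.4 × 0.32 / (π × 1.425²) = 0.020065. Accumulating E over each segment gives final E = 0.8770.

G0 X-10.00 Y9.50 Z19.20
G1 X-9.47 Y6.82 E0.0548
G1 X-7.95 Y4.55 E0.1096
G1 X-5.68 Y3.03 E0.1644
G1 X-3.00 Y2.50 E0.2193
G1 X-0.32 Y3.03 E0.2741
G1 X1.95 Y4.55 E0.3289
G1 X3.47 Y6.82 E0.3837
G1 X4.00 Y9.50 E0.4385
G1 X3.47 Y12.18 E0.4933
G1 X1.95 Y14.45 E0.5481
G1 X-0.32 Y15.97 E0.6030
G1 X-3.00 Y16.50 E0.6578
G1 X-5.68 Y15.97 E0.7126
G1 X-7.95 Y14.45 E0.7674
G1 X-9.47 Y12.18 E0.8222
G1 X-10.00 Y9.50 E0.8770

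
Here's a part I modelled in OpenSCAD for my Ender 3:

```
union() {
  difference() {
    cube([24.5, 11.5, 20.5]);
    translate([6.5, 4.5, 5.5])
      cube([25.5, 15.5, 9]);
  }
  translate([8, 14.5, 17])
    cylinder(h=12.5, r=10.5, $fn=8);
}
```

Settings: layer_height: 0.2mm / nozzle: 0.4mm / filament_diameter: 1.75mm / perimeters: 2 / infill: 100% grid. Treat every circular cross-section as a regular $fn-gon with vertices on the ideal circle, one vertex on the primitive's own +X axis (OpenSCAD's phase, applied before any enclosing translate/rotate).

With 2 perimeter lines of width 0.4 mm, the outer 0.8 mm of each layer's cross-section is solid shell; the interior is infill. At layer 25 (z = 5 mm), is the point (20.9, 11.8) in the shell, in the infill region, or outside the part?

At z = 5 mm: the 24.5×11.5 cube contributes its full rectangle; the cube at (6.5, 4.5) is absent (z outside [5.5, 14.5]); Taking the first minus the rest: none of the subtracted shapes is present at this height, so the 24.5×11.5 cube is unchanged — 1 connected region; the cylinder at (8, 14.5) is not intersected at this z (z outside [17, 29.5]); Merging all regions: only that combined region is present, so the union is just that shape — 1 connected region. Overall, the cross-section is a single solid region. The nearest boundary edge runs (24.50, 11.50)→(0.00, 11.50); distance from the point to it = 0.30 mm. The point is not inside any of the regions above, so it lies outside the cross-section (0.30 mm from the nearest boundary).

outside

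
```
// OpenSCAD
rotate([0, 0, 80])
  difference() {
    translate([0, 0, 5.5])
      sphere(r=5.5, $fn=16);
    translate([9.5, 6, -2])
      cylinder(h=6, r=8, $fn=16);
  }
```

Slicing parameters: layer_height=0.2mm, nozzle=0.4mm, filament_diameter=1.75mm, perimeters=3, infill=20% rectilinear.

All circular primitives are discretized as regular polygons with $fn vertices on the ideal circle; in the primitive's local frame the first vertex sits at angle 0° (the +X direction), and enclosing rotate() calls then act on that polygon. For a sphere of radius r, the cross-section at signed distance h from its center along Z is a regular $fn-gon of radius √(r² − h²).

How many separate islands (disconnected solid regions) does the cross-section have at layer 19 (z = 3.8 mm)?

1

At z = 3.8 mm: the r=5.5 sphere slices to a regular 16-gon of circumradius 5.231 (√(r²−h²) with h=1.7 from center); the r=8 cylinder at (9.5, 6) gives a regular 16-gon of circumradius 8 (constant along its height); After the difference (first − rest): starting from the r=5.5 sphere, the r=8 cylinder at (9.5, 6) partially overlaps it — only the 8.01 mm² overlap (of its 195.93 mm²) is removed, clipping the outline — 1 connected region; (rotated 80° about Z; rotation is an isometry so areas/perimeters/island counts are preserved). Overall, the cross-section is a single solid region. Island count = 1.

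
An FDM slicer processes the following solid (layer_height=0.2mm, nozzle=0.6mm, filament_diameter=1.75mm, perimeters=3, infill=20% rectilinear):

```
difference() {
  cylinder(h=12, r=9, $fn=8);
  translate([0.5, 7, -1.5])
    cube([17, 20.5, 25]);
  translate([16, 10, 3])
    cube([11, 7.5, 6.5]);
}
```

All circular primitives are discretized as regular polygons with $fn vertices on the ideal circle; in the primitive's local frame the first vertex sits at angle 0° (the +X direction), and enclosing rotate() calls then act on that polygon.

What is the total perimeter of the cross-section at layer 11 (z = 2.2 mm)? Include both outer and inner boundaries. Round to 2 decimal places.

56.54 mm

At z = 2.2 mm: the r=9 cylinder gives a regular 8-gon of circumradius 9 (constant along its height) (perimeter = 2·8·9.000·sin(180°/8) = 55.11 mm); the 17×20.5 cube at (0.5, 7) contributes its full rectangle (perimeter 75.00 mm); the cube at (16, 10) is absent (z outside [3, 9.5]); Subtracting the remaining from the first: starting from the r=9 cylinder, the 17×20.5 cube at (0.5, 7) partially overlaps it — only the 3.88 mm² overlap (of its 348.50 mm²) is removed, clipping the outline — boundary = 56.54 mm. Overall, the cross-section is a single solid region. Total boundary length (outer) = 56.54 mm.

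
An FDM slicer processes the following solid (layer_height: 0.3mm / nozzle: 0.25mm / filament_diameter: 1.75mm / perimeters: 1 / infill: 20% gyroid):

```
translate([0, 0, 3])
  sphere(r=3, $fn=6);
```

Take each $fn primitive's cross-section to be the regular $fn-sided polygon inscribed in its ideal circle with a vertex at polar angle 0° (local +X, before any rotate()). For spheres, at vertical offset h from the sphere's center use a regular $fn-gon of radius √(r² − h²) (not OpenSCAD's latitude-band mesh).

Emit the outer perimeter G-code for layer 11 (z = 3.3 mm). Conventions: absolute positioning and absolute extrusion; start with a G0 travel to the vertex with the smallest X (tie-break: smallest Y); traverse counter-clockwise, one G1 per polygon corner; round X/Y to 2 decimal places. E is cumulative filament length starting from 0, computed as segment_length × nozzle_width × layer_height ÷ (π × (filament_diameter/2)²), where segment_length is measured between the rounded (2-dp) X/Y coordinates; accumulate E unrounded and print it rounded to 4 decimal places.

G0 X-2.98 Y0.00 Z3.30
G1 X-1.49 Y-2.59 E0.0932
G1 X1.49 Y-2.59 E0.1861
G1 X2.98 Y0.00 E0.2793
G1 X1.49 Y2.59 E0.3724
G1 X-1.49 Y2.59 E0.4654
G1 X-2.98 Y0.00 E0.5585

At z = 3.3 mm: the r=3 sphere slices to a regular 6-gon of circumradius 2.985 (√(r²−h²) with h=0.3 from center). The outline is a single polygon with 6 vertices. Extrusion per mm of travel: 0.25 × 0.3 / (π × 0.875²) = 0.031181. Accumulating E over each segment gives final E = 0.5585.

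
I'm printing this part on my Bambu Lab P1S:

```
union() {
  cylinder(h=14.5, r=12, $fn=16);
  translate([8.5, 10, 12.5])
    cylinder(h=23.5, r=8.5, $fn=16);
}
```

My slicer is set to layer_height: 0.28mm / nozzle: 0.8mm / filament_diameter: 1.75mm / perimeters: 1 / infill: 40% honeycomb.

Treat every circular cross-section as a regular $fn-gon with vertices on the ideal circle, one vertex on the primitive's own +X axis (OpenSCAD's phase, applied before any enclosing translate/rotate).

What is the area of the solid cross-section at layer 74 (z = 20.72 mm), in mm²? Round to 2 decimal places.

At z = 20.72 mm: the cylinder does not reach this height (z outside [0, 14.5]); the r=8.5 cylinder at (8.5, 10) gives a regular 16-gon of circumradius 8.5 (constant along its height) (area = (16/2)·8.500²·sin(360°/16) = 221.19 mm²); Taking the union: only the r=8.5 cylinder at (8.5, 10) is present, so the union is just that shape — area = 221.19 mm². Overall, the cross-section is a single solid region. Net area = 221.19 mm².

221.19 mm²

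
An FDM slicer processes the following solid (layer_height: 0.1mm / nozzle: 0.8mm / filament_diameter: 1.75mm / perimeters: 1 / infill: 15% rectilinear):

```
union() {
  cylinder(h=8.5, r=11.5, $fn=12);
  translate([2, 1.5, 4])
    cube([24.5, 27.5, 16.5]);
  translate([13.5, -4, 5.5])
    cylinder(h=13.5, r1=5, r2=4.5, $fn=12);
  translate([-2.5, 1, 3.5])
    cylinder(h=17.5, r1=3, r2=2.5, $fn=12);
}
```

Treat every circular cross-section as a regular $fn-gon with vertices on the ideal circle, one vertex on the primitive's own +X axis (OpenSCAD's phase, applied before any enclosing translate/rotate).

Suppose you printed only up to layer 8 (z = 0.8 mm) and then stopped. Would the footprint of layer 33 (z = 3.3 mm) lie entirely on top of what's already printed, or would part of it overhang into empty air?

Compare the two slices. At z = 0.8: the r=11.5 cylinder contributes a regular 12-gon of circumradius 11.5 (area = (12/2)·11.500²·sin(360°/12) = 396.75 mm²); the cube at (2, 1.5) is not intersected at this z (z outside [4, 20.5]); the cone at (13.5, -4) is not intersected at this z (z outside [5.5, 19]); the cone at (-2.5, 1) is not intersected at this z (z outside [3.5, 21]); Merging all regions: only the r=11.5 cylinder is present, so the union is just that shape — area = 396.75 mm². At z = 3.3: the r=11.5 cylinder gives a regular 12-gon of circumradius 11.5 (constant along its height) (area = (12/2)·11.500²·sin(360°/12) = 396.75 mm²); the cube at (2, 1.5) does not reach this height (z outside [4, 20.5]); the cone at (13.5, -4) is not intersected at this z (z outside [5.5, 19]); the cone at (-2.5, 1) is absent (z outside [3.5, 21]); Taking the union: only the r=11.5 cylinder is present, so the union is just that shape — area = 396.75 mm². Checking containment: the cross-section at z = 3.3 is a subset of the cross-section at z = 0.8.

entirely on top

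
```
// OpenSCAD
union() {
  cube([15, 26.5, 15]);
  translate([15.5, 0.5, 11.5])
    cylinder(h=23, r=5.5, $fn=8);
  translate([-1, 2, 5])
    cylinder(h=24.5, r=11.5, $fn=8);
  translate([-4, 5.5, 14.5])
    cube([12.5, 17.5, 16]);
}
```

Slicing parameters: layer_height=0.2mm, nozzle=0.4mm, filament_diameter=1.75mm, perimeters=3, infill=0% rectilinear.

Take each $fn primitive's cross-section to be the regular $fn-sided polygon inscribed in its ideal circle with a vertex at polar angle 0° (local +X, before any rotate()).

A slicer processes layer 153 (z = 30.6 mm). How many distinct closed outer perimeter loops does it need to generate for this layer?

At z = 30.6 mm: the cube does not reach this height (z outside [0, 15]); the cylinder at (15.5, 0.5): section is a regular 8-gon, circumradius r=5.5; the cylinder at (-1, 2) is not intersected at this z (z outside [5, 29.5]); the cube at (-4, 5.5) does not reach this height (z outside [14.5, 30.5]); Taking the union: only the r=5.5 cylinder at (15.5, 0.5) is present, so the union is just that shape — 1 connected region. The result has 1 disconnected region.

1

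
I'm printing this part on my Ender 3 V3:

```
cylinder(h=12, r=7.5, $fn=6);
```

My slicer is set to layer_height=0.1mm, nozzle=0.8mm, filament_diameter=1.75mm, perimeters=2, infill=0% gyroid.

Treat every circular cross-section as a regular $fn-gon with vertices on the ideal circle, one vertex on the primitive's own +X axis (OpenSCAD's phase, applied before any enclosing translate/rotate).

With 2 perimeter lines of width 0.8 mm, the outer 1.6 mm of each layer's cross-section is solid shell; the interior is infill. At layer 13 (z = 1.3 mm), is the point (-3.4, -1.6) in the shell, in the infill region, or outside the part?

At z = 1.3 mm: the r=7.5 cylinder gives a regular 6-gon of circumradius 7.5 (constant along its height). Overall, the cross-section is a single solid region. The nearest boundary edge runs (-7.50, 0.00)→(-3.75, -6.50); distance from the point to it = 2.75 mm. The point is inside the cross-section and 2.75 mm from the nearest boundary — more than the 1.6 mm shell width (2 × 0.8), so it's in the infill interior.

infill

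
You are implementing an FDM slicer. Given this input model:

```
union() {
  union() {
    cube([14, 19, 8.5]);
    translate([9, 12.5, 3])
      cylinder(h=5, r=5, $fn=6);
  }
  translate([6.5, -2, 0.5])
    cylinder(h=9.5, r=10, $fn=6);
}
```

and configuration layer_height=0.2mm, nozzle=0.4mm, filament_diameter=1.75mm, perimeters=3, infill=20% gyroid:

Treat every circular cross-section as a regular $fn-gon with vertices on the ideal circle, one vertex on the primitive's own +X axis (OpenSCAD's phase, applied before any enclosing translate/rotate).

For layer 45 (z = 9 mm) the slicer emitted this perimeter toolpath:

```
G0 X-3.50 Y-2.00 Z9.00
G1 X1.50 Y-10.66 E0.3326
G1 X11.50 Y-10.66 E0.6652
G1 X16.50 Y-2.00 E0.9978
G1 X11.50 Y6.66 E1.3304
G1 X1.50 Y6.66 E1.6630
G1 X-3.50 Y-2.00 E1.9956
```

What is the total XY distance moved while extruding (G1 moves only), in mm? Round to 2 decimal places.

60.00 mm

Sum the Euclidean lengths of each G1 segment: total = 60.00 mm.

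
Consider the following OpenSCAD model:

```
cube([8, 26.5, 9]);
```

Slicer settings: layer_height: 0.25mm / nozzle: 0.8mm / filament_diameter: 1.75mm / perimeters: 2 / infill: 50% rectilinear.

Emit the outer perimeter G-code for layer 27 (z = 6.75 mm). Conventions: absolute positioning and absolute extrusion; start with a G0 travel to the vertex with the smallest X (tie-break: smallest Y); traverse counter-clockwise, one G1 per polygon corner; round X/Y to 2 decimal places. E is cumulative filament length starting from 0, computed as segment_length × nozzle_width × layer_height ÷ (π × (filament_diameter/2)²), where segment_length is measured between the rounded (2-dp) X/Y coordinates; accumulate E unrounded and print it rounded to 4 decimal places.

G0 X0.00 Y0.00 Z6.75
G1 X8.00 Y0.00 E0.6652
G1 X8.00 Y26.50 E2.8687
G1 X0.00 Y26.50 E3.5339
G1 X0.00 Y0.00 E5.7374

At z = 6.75 mm: the 8×26.5 cube contributes its full rectangle. The outline is a single polygon with 4 vertices. Extrusion per mm of travel: 0.8 × 0.25 / (π × 0.875²) = 0.083150. Accumulating E over each segment gives final E = 5.7374.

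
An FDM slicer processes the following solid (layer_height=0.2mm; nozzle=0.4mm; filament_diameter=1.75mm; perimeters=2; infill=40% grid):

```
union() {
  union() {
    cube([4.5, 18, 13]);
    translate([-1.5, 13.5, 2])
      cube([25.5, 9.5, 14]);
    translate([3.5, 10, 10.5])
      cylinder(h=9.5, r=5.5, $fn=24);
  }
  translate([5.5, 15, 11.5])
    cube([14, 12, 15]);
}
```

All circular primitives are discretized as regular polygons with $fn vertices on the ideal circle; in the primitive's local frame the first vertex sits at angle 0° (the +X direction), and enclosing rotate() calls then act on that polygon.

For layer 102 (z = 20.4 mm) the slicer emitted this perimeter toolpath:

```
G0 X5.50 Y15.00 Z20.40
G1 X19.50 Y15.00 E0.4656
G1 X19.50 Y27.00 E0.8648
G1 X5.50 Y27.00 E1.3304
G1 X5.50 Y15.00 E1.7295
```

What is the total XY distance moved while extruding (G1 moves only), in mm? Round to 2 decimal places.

Sum the Euclidean lengths of each G1 segment: total = 52.00 mm.

52.00 mm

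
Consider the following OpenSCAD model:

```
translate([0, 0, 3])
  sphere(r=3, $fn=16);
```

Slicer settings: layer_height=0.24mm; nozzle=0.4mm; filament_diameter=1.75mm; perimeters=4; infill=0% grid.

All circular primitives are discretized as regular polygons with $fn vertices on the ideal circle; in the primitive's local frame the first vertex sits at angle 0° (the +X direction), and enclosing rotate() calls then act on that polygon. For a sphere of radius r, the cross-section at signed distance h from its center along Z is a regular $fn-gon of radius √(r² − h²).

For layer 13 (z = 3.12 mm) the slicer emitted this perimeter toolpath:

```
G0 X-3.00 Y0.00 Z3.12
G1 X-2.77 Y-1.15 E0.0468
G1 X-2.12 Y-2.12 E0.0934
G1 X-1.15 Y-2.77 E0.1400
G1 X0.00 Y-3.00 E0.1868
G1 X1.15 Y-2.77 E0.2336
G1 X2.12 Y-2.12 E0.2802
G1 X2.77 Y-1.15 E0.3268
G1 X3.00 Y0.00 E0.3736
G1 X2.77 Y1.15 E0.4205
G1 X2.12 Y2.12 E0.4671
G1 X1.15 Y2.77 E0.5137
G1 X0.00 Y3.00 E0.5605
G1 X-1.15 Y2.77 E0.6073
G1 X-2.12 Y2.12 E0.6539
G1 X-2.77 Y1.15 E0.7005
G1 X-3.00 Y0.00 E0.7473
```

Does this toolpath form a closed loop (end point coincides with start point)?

yes

Start point (G0): (-3.00, 0.00). End point (last G1): the path returns to the start — closed.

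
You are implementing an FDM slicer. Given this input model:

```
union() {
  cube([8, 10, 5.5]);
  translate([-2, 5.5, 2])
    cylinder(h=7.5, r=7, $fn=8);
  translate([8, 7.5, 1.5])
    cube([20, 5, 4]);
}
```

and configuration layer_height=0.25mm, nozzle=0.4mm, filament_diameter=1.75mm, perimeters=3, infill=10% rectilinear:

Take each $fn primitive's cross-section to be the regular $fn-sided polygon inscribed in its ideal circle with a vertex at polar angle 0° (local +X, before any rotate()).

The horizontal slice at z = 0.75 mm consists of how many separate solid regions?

1

At z = 0.75 mm: the cube is present — its section is the full 8×10 rectangle; the cylinder at (-2, 5.5) does not reach this height (z outside [2, 9.5]); the cube at (8, 7.5) is absent (z outside [1.5, 5.5]); Merging all regions: only the 8×10 cube is present, so the union is just that shape — 1 connected region. The result has 1 disconnected region.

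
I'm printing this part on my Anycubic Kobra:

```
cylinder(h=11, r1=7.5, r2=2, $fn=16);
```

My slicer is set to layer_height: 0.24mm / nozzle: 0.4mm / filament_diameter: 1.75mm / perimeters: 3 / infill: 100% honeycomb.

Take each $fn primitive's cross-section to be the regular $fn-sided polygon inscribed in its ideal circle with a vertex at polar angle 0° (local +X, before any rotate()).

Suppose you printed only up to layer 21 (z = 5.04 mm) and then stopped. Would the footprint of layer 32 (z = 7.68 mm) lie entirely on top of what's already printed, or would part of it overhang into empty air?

entirely on top

Compare the two slices. At z = 5.04: the cone (r1=7.5→r2=2) has section circumradius 4.980 here — a regular 16-gon (area = (16/2)·4.980²·sin(360°/16) = 75.93 mm²). At z = 7.68: the cone contributes a regular 16-gon of circumradius 3.660 (interpolated between r1=7.5 and r2=2 at t=0.698) (area = (16/2)·3.660²·sin(360°/16) = 41.01 mm²). Checking containment: the cross-section at z = 7.68 is a subset of the cross-section at z = 5.04.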